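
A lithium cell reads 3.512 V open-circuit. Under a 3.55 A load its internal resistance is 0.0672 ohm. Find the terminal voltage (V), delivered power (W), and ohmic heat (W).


Step 1: V_terminal = OCV - I*R = 3.512 - 3.55 * 0.0672 = 3.2734 V
Step 2: P_out = V_terminal * I = 3.2734 * 3.55 = 11.62 W
Step 3: Q = I^2 * R = 3.55^2 * 0.0672 = 0.8469 W

V=3.2734 V, P=11.62 W, Q=0.8469 W


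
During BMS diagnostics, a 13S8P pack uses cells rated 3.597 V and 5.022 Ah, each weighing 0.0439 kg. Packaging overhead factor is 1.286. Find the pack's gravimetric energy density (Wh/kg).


Step 1: V_pack = 13 * 3.597 = 46.761 V
Step 2: C_pack = 8 * 5.022 = 40.176 Ah
Step 3: E_pack = V_pack * C_pack = 46.761 * 40.176 = 1878.7 Wh
Step 4: m_pack = 13 * 8 * 0.0439 * 1.286 = 5.8714 kg
Step 5: ED = E_pack / m_pack = 1878.7 / 5.8714 = 320.0 Wh/kg

320.0 Wh/kg


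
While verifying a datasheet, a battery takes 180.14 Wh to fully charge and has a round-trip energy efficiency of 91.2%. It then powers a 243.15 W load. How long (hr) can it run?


Step 1: E_discharge = eta/100 * E_charge = 91.2/100 * 180.14 = 164.29 Wh
Step 2: t = E_discharge / P = 164.29 / 243.15 = 0.6757 hr

0.6757 hr


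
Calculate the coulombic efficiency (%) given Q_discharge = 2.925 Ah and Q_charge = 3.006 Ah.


Coulombic efficiency = 2.925/3.006 * 100% = 97.31%

97.31%


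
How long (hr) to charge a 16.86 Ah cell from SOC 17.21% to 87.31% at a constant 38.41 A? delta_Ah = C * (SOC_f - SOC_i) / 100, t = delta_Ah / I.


Step 1: dSOC = 87.31% - 17.21% = 70.1%
Step 2: delta_Ah = 16.86 * 70.1 / 100 = 11.819 Ah
Step 3: t = 11.819 / 38.41 = 0.3077 hr

0.3077 hr


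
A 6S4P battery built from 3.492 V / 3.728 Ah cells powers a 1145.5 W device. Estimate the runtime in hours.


Step 1: E_pack = Ns * V_cell * Np * C_cell = 6 * 3.492 * 4 * 3.728 = 312.44 Wh
Step 2: t = E_pack / P = 312.44 / 1145.5 = 0.2728 hr

0.2728 hr


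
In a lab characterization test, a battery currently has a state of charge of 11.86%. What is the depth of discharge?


Complement of SOC: DOD = 100% - 11.86% = 88.14%

88.14%


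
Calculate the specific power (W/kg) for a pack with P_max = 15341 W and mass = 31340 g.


Convert: m = 31340 g = 31.34 kg
SP = P / m = 15341 / 31.34 = 489.5 W/kg

489.5 W/kg


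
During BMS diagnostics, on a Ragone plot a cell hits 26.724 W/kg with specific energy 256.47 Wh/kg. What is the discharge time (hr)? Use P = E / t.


t = E / P = 256.47 / 26.724 = 9.597 hr

9.597 hr


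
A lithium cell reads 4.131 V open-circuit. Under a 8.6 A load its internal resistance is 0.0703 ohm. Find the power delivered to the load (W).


Step 1: V_terminal = OCV - I*R = 4.131 - 8.6 * 0.0703 = 3.5264 V
Step 2: P_out = V_terminal * I = 3.5264 * 8.6 = 30.33 W

30.33 W


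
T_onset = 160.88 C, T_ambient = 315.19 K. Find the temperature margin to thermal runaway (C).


Convert: T_ambient = 315.19 K = 42.04 C
margin = 160.88 - 42.04 = 118.84 C

118.84 C


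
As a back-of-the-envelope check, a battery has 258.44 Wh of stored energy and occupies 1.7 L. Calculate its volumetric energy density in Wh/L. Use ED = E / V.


ED = E / V = 258.44 / 1.7 = 152.0 Wh/L

152.0 Wh/L


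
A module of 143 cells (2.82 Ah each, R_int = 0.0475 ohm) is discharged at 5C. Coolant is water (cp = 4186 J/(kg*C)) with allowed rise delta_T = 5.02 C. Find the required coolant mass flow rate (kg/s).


Step 1: I = 5 * 2.82 = 14.1 A
Step 2: Q_cell = I^2 * R = 14.1^2 * 0.0475 = 9.4435 W
Step 3: Q_total = 143 * 9.4435 = 1350.4 W
Step 4: m_dot = Q_total / (cp * dT) = 1350.4 / (4186 * 5.02) = 0.06426 kg/s

0.06426 kg/s


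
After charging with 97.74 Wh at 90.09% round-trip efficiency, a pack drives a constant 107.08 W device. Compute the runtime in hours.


Step 1: E_discharge = eta/100 * E_charge = 90.09/100 * 97.74 = 88.054 Wh
Step 2: t = E_discharge / P = 88.054 / 107.08 = 0.8223 hr

0.8223 hr


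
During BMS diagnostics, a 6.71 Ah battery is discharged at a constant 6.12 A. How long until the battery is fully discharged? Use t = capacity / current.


Runtime = 6.71 Ah / 6.12 A = 1.096 hr

1.096 hr


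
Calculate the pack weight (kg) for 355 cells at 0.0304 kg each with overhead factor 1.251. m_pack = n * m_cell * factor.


Cell mass sum = 355 * 0.0304 = 10.792 kg
With overhead 1.251: m_pack = 10.792 * 1.251 = 13.50 kg

13.50 kg


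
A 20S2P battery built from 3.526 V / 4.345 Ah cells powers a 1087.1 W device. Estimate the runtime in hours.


Step 1: E_pack = Ns * V_cell * Np * C_cell = 20 * 3.526 * 2 * 4.345 = 612.82 Wh
Step 2: t = E_pack / P = 612.82 / 1087.1 = 0.5637 hr

0.5637 hr


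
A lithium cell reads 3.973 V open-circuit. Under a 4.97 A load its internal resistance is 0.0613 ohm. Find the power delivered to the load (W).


Step 1: V_terminal = OCV - I*R = 3.973 - 4.97 * 0.0613 = 3.6683 V
Step 2: P_out = V_terminal * I = 3.6683 * 4.97 = 18.23 W

18.23 W


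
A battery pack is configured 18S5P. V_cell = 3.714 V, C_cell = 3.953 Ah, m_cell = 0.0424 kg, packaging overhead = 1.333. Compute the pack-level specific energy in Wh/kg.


Step 1: V_pack = 18 * 3.714 = 66.852 V
Step 2: C_pack = 5 * 3.953 = 19.765 Ah
Step 3: E_pack = V_pack * C_pack = 66.852 * 19.765 = 1321.3 Wh
Step 4: m_pack = 18 * 5 * 0.0424 * 1.333 = 5.0867 kg
Step 5: ED = E_pack / m_pack = 1321.3 / 5.0867 = 259.8 Wh/kg

259.8 Wh/kg


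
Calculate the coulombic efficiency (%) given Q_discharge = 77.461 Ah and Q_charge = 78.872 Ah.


Coulombic efficiency = 77.461/78.872 * 100% = 98.21%

98.21%


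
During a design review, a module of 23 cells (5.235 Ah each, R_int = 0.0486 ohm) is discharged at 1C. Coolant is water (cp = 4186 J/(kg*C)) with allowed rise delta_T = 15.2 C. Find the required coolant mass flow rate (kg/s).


Step 1: I = 1 * 5.235 = 5.235 A
Step 2: Q_cell = I^2 * R = 5.235^2 * 0.0486 = 1.3319 W
Step 3: Q_total = 23 * 1.3319 = 30.634 W
Step 4: m_dot = Q_total / (cp * dT) = 30.634 / (4186 * 15.2) = 4.815e-04 kg/s

4.815e-04 kg/s


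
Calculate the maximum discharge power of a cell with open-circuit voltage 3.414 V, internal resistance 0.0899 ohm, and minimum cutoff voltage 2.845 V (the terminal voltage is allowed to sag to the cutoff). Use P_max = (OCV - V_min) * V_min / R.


dV = OCV - V_min = 0.569 V (so I_max = dV / R)
P_max = dV * V_min / R = 0.569 * 2.845 / 0.0899 = 18.01 W

18.01 W


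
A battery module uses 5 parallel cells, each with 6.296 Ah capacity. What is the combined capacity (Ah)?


Parallel capacities add: 5 * 6.296 Ah = 31.48 Ah

31.48 Ah


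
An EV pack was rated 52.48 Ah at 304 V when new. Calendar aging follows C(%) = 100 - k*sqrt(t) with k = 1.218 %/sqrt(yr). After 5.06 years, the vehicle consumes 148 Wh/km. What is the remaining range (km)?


Step 1: capacity retention = 100 - 1.218 * sqrt(5.06) = 100 - 1.218 * 2.2494 = 97.26%
Step 2: C_now = 52.48 * 97.26/100 = 51.042 Ah
Step 3: E_pack = V * C_now = 304 * 51.042 = 15517 Wh
Step 4: range = E_pack / consumption = 15517 / 148 = 104.8 km

104.8 km


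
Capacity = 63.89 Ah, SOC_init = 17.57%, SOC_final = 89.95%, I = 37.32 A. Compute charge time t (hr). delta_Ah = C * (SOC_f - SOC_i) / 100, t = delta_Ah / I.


delta_Ah = 63.89 * (89.95 - 17.57) / 100 = 46.244 Ah
t = delta_Ah / I = 46.244 / 37.32 = 1.239 hr

1.239 hr


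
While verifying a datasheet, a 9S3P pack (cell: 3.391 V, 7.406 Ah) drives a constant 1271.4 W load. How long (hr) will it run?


Step 1: E_pack = Ns * V_cell * Np * C_cell = 9 * 3.391 * 3 * 7.406 = 678.07 Wh
Step 2: t = E_pack / P = 678.07 / 1271.4 = 0.5333 hr

0.5333 hr


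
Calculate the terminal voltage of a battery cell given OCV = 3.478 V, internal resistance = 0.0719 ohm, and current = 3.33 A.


IR drop = 3.33 * 0.0719 = 0.23943 V
V = 3.478 - 0.23943 = 3.239 V

3.239 V


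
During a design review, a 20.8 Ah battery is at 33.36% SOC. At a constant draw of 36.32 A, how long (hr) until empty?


Step 1: remaining = SOC/100 * C_total = 33.36/100 * 20.8 = 6.9389 Ah
Step 2: t = remaining / I = 6.9389 / 36.32 = 0.1910 hr

0.1910 hr


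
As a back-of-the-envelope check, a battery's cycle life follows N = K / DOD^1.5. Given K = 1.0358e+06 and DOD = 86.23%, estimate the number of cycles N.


DOD^1.5 = 800.73
N = K / DOD^1.5 = 1.0358e+06 / 800.73 = 1294

1294 cycles


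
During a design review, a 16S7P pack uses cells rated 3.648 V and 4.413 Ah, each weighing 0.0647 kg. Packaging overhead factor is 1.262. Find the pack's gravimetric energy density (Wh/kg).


Step 1: V_pack = 16 * 3.648 = 58.368 V
Step 2: C_pack = 7 * 4.413 = 30.891 Ah
Step 3: E_pack = V_pack * C_pack = 58.368 * 30.891 = 1803 Wh
Step 4: m_pack = 16 * 7 * 0.0647 * 1.262 = 9.145 kg
Step 5: ED = E_pack / m_pack = 1803 / 9.145 = 197.2 Wh/kg

197.2 Wh/kg


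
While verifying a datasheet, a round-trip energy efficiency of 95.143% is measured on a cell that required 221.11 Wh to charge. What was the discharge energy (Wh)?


E_dis = eta/100 * E_chg = 95.143/100 * 221.11 = 210.4 Wh

210.4 Wh


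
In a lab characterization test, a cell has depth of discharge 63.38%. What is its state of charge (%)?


SOC = 100 - DOD = 100 - 63.38 = 36.62%

36.62%


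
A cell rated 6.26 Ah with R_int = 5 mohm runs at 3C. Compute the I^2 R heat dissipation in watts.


Convert: R = 5 mohm = 0.005 ohm
Step 1: I = C_rate * capacity = 3 * 6.26 = 18.78 A
Step 2: Q = I^2 * R = 18.78^2 * 0.005 = 352.69 * 0.005 = 1.763 W

1.763 W


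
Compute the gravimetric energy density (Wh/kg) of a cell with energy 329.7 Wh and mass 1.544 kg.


ED = E / m = 329.7 / 1.544 = 213.5 Wh/kg

213.5 Wh/kg


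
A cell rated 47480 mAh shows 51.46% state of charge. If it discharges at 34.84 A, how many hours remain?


Convert: C_total = 47480 mAh = 47.48 Ah
Step 1: remaining = SOC/100 * C_total = 51.46/100 * 47.48 = 24.433 Ah
Step 2: t = remaining / I = 24.433 / 34.84 = 0.7013 hr

0.7013 hr


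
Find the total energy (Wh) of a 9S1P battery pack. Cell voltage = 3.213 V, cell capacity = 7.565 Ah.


V_pack = 9 * 3.213 = 28.917 V
C_pack = 1 * 7.565 = 7.565 Ah
E = V_pack * C_pack = 28.917 * 7.565 = 218.8 Wh

218.8 Wh


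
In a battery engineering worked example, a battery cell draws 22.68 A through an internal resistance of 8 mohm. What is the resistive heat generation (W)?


Convert: R = 8 mohm = 0.008 ohm
I^2 = 514.38
Q = 514.38 * 0.008 = 4.115 W

4.115 W


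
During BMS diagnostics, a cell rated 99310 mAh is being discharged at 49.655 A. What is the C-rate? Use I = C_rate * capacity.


Convert: capacity = 99310 mAh = 99.31 Ah
Rearranging: C_rate = 49.655 / 99.31 = 0.5C

0.5C


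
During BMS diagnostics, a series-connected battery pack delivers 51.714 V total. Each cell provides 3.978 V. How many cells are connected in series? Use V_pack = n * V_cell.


n = V_pack / V_cell = 51.714 / 3.978 = 13

13


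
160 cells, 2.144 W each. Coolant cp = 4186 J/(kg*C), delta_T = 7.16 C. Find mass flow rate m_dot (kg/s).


Step 1: Total heat Q = 160 * 2.144 W = 343.04 W
Step 2: denom = cp * dT = 4186 * 7.16 = 29972
Step 3: m_dot = 343.04 / 29972 = 0.01145 kg/s

0.01145 kg/s


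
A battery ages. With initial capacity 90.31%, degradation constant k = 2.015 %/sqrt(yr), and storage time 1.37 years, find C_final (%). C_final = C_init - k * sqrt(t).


sqrt(t) = sqrt(1.37) = 1.1705
C_final = 90.31 - 2.015 * 1.1705 = 87.95%

87.95%


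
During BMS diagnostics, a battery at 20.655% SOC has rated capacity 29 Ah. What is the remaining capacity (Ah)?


remaining = SOC / 100 * total = 20.655 / 100 * 29 = 5.990 Ah

5.990 Ah


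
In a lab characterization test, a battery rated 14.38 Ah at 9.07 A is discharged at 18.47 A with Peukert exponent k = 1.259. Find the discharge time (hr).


t_rated = C / I_rated = 14.38 / 9.07 = 1.5854 hr
(I_rated/I)^k = (0.49107)^1.259 = 0.40846
t = t_rated * (I_rated/I)^k = 1.5854 * 0.40846 = 0.6476 hr

0.6476 hr


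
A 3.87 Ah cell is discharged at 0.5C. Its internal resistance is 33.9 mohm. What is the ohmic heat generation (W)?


Convert: R = 33.9 mohm = 0.0339 ohm
Step 1: I = C_rate * capacity = 0.5 * 3.87 = 1.935 A
Step 2: Q = I^2 * R = 1.935^2 * 0.0339 = 3.7442 * 0.0339 = 0.1269 W

0.1269 W


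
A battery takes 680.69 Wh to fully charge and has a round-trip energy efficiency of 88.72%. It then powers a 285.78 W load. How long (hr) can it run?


Step 1: E_discharge = eta/100 * E_charge = 88.72/100 * 680.69 = 603.91 Wh
Step 2: t = E_discharge / P = 603.91 / 285.78 = 2.113 hr

2.113 hr


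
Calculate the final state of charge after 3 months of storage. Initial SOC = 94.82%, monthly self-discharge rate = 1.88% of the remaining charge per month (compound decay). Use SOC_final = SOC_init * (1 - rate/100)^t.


Monthly retention factor = 1 - 1.88/100 = 0.9812
Over 3 months: factor^3 = 0.94465
SOC_final = 94.82 * 0.94465 = 89.57%

89.57%


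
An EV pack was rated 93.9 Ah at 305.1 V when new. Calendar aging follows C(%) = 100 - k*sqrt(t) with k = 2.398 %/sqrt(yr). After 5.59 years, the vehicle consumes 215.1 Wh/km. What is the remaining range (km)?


Step 1: capacity retention = 100 - 2.398 * sqrt(5.59) = 100 - 2.398 * 2.3643 = 94.33%
Step 2: C_now = 93.9 * 94.33/100 = 88.576 Ah
Step 3: E_pack = V * C_now = 305.1 * 88.576 = 27025 Wh
Step 4: range = E_pack / consumption = 27025 / 215.1 = 125.6 km

125.6 km


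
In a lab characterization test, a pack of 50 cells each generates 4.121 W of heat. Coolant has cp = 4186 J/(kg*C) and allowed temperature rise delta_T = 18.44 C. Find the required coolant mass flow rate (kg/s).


Q_total = 50 * 4.121 = 206.05 W
m_dot = Q_total / (cp * dT) = 206.05 / (4186 * 18.44) = 0.002669 kg/s

0.002669 kg/s


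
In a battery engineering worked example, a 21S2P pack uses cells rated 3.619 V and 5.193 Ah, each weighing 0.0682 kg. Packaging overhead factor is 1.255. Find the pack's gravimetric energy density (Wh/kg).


Step 1: V_pack = 21 * 3.619 = 75.999 V
Step 2: C_pack = 2 * 5.193 = 10.386 Ah
Step 3: E_pack = V_pack * C_pack = 75.999 * 10.386 = 789.33 Wh
Step 4: m_pack = 21 * 2 * 0.0682 * 1.255 = 3.5948 kg
Step 5: ED = E_pack / m_pack = 789.33 / 3.5948 = 219.6 Wh/kg

219.6 Wh/kg


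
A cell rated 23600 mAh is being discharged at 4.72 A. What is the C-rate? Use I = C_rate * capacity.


Convert: capacity = 23600 mAh = 23.6 Ah
C_rate = I / capacity = 4.72 / 23.6 = 0.2C

0.2C


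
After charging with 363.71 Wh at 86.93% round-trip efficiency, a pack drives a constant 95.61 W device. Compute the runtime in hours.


Step 1: E_discharge = eta/100 * E_charge = 86.93/100 * 363.71 = 316.17 Wh
Step 2: t = E_discharge / P = 316.17 / 95.61 = 3.307 hr

3.307 hr


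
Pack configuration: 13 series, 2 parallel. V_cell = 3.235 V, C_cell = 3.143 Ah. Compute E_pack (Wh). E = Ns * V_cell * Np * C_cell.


V_pack = 13 * 3.235 = 42.055 V
C_pack = 2 * 3.143 = 6.286 Ah
E = V_pack * C_pack = 42.055 * 6.286 = 264.4 Wh

264.4 Wh


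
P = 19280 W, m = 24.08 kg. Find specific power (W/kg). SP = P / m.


Specific power = 19280 W / 24.08 kg = 800.7 W/kg

800.7 W/kg


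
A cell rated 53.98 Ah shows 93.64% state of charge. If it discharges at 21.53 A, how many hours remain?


Step 1: remaining = SOC/100 * C_total = 93.64/100 * 53.98 = 50.547 Ah
Step 2: t = remaining / I = 50.547 / 21.53 = 2.348 hr

2.348 hr


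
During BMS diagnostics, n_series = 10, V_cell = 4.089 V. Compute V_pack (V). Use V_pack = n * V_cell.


V_pack = n * V_cell = 10 * 4.089 = 40.89 V

40.89 V


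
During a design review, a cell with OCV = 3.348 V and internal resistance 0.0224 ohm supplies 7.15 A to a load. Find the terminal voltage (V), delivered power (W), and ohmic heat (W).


Step 1: V_terminal = OCV - I*R = 3.348 - 7.15 * 0.0224 = 3.1878 V
Step 2: P_out = V_terminal * I = 3.1878 * 7.15 = 22.79 W
Step 3: Q = I^2 * R = 7.15^2 * 0.0224 = 1.145 W

V=3.1878 V, P=22.79 W, Q=1.145 W


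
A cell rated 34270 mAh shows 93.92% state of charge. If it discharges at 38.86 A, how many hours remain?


Convert: C_total = 34270 mAh = 34.27 Ah
Step 1: remaining = SOC/100 * C_total = 93.92/100 * 34.27 = 32.186 Ah
Step 2: t = remaining / I = 32.186 / 38.86 = 0.8283 hr

0.8283 hr


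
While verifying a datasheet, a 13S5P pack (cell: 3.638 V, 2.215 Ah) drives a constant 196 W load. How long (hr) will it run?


Step 1: E_pack = Ns * V_cell * Np * C_cell = 13 * 3.638 * 5 * 2.215 = 523.78 Wh
Step 2: t = E_pack / P = 523.78 / 196 = 2.672 hr

2.672 hr


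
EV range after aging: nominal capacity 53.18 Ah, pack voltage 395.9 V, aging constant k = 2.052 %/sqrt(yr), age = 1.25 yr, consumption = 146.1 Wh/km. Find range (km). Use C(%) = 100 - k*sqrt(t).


Step 1: capacity retention = 100 - 2.052 * sqrt(1.25) = 100 - 2.052 * 1.118 = 97.706%
Step 2: C_now = 53.18 * 97.706/100 = 51.96 Ah
Step 3: E_pack = V * C_now = 395.9 * 51.96 = 20571 Wh
Step 4: range = E_pack / consumption = 20571 / 146.1 = 140.8 km

140.8 km


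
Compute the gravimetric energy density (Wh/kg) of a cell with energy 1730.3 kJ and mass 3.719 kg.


Convert: E = 1730.3 kJ = 480.64 Wh
ED = E / m = 480.64 / 3.719 = 129.2 Wh/kg

129.2 Wh/kg


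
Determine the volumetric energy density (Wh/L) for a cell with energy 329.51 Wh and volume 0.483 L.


ED = E / V = 329.51 / 0.483 = 682.2 Wh/L

682.2 Wh/L


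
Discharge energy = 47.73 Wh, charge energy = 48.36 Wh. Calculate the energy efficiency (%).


Round-trip efficiency = 47.73/48.36 * 100% = 98.70%

98.70%


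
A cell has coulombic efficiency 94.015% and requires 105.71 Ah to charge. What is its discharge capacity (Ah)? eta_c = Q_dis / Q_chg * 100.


Q_dis = eta/100 * Q_chg = 94.015/100 * 105.71 = 99.38 Ah

99.38 Ah


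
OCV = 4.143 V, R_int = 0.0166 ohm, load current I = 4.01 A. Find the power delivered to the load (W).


Step 1: V_terminal = OCV - I*R = 4.143 - 4.01 * 0.0166 = 4.0764 V
Step 2: P_out = V_terminal * I = 4.0764 * 4.01 = 16.35 W

16.35 W


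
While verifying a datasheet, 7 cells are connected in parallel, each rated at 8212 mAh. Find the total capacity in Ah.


Convert: C_cell = 8212 mAh = 8.212 Ah
C_total = 7 * 8.212 = 57.484 Ah

57.484 Ah


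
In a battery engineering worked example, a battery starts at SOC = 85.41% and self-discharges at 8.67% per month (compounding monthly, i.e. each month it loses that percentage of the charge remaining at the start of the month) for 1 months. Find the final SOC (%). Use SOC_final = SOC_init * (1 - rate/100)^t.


Monthly retention factor = 1 - 8.67/100 = 0.9133
Over 1 months: factor^1 = 0.9133
SOC_final = 85.41 * 0.9133 = 78.00%

78.00%


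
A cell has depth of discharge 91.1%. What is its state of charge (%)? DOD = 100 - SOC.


SOC = 100 - DOD = 100 - 91.1 = 8.9%

8.9%


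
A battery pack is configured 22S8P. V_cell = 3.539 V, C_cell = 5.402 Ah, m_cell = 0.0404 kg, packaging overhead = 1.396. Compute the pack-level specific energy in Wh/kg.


Step 1: V_pack = 22 * 3.539 = 77.858 V
Step 2: C_pack = 8 * 5.402 = 43.216 Ah
Step 3: E_pack = V_pack * C_pack = 77.858 * 43.216 = 3364.7 Wh
Step 4: m_pack = 22 * 8 * 0.0404 * 1.396 = 9.9261 kg
Step 5: ED = E_pack / m_pack = 3364.7 / 9.9261 = 339.0 Wh/kg

339.0 Wh/kg


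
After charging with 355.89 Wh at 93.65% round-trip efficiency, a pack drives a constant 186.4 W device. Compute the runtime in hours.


Step 1: E_discharge = eta/100 * E_charge = 93.65/100 * 355.89 = 333.29 Wh
Step 2: t = E_discharge / P = 333.29 / 186.4 = 1.788 hr

1.788 hr


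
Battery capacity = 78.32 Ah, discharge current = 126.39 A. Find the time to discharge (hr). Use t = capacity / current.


Runtime = 78.32 Ah / 126.39 A = 0.6197 hr

0.6197 hr


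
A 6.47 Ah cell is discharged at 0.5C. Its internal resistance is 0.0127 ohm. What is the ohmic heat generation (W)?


Step 1: I = C_rate * capacity = 0.5 * 6.47 = 3.235 A
Step 2: Q = I^2 * R = 3.235^2 * 0.0127 = 10.465 * 0.0127 = 0.1329 W

0.1329 W


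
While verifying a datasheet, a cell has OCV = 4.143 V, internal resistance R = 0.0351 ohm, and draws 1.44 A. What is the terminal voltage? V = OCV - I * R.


V = OCV - I*R = 4.143 - 1.44 * 0.0351 = 4.092 V

4.092 V


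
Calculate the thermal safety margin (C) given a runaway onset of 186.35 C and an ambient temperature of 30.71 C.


margin = T_onset - T_ambient = 186.35 - 30.71 = 155.64 C

155.64 C


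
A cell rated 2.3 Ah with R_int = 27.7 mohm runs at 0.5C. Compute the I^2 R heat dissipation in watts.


Convert: R = 27.7 mohm = 0.0277 ohm
Step 1: I = C_rate * capacity = 0.5 * 2.3 = 1.15 A
Step 2: Q = I^2 * R = 1.15^2 * 0.0277 = 1.3225 * 0.0277 = 0.03663 W

0.03663 W


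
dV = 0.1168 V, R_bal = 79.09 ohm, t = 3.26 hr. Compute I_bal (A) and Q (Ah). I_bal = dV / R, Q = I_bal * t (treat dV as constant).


First, Ohm's law: I_bal = 0.1168 V / 79.09 ohm = 0.0014768 A
Then Q = I * t = 0.0014768 A * 3.26 hr = 0.004814 Ah

I=0.0014768 A, Q=0.004814 Ah


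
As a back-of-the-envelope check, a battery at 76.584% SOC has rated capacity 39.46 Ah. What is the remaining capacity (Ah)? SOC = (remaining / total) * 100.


remaining = SOC / 100 * total = 76.584 / 100 * 39.46 = 30.22 Ah

30.22 Ah


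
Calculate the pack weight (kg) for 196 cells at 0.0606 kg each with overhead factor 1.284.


m_pack = n * m_cell * overhead = 196 * 0.0606 * 1.284 = 15.25 kg

15.25 kg


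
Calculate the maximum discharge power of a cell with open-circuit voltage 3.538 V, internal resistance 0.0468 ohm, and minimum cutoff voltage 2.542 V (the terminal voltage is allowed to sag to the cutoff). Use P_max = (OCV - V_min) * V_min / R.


P_max = (OCV - V_min) * V_min / R = (3.538 - 2.542) * 2.542 / 0.0468 = 0.996 * 2.542 / 0.0468 = 54.10 W

54.10 W


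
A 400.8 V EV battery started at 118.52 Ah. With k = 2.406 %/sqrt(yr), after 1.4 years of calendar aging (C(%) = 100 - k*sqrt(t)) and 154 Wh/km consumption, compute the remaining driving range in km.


Step 1: capacity retention = 100 - 2.406 * sqrt(1.4) = 100 - 2.406 * 1.1832 = 97.153%
Step 2: C_now = 118.52 * 97.153/100 = 115.15 Ah
Step 3: E_pack = V * C_now = 400.8 * 115.15 = 46152 Wh
Step 4: range = E_pack / consumption = 46152 / 154 = 299.7 km

299.7 km


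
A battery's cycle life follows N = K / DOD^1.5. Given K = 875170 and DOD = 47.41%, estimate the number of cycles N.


Step 1: DOD^1.5 = 47.41^1.5 = 326.44
Step 2: N = 875170 / 326.44 = 2681 cycles

2681 cycles


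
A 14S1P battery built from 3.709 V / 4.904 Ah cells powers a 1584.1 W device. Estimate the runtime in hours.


Step 1: E_pack = Ns * V_cell * Np * C_cell = 14 * 3.709 * 1 * 4.904 = 254.65 Wh
Step 2: t = E_pack / P = 254.65 / 1584.1 = 0.1608 hr

0.1608 hr


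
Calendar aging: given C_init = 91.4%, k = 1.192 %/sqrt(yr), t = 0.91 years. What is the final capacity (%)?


Step 1: sqrt(0.91 yr) = 0.95394
Step 2: drop = 1.192 * 0.95394 = 1.1371
Step 3: C_final = 91.4 - 1.1371 = 90.26%

90.26%


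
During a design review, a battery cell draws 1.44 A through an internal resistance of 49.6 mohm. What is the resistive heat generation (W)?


Convert: R = 49.6 mohm = 0.0496 ohm
Q = I^2 * R = 1.44^2 * 0.0496 = 0.1029 W

0.1029 W


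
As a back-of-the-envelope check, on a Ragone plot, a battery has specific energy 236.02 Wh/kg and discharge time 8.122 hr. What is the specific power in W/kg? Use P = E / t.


P_specific = E / t = 236.02 / 8.122 = 29.06 W/kg

29.06 W/kg


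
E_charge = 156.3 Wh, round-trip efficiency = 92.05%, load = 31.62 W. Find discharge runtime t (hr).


Step 1: E_discharge = eta/100 * E_charge = 92.05/100 * 156.3 = 143.87 Wh
Step 2: t = E_discharge / P = 143.87 / 31.62 = 4.550 hr

4.550 hr


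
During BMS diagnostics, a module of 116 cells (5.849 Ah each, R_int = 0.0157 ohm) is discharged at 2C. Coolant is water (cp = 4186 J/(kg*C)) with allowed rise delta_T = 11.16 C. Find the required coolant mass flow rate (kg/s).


Step 1: I = 2 * 5.849 = 11.698 A
Step 2: Q_cell = I^2 * R = 11.698^2 * 0.0157 = 2.1484 W
Step 3: Q_total = 116 * 2.1484 = 249.21 W
Step 4: m_dot = Q_total / (cp * dT) = 249.21 / (4186 * 11.16) = 0.005335 kg/s

0.005335 kg/s


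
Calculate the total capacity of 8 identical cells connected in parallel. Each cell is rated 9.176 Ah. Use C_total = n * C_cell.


C_total = 8 * 9.176 = 73.408 Ah

73.408 Ah


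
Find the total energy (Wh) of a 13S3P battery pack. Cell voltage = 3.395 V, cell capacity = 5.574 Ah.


V_pack = 13 * 3.395 = 44.135 V
C_pack = 3 * 5.574 = 16.722 Ah
E = V_pack * C_pack = 44.135 * 16.722 = 738.0 Wh

738.0 Wh


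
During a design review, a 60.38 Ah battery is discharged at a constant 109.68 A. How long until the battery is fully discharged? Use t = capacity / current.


t = capacity / current = 60.38 / 109.68 = 0.5505 hr

0.5505 hr


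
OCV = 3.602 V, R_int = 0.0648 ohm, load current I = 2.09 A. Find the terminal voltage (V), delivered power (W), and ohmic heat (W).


Step 1: V_terminal = OCV - I*R = 3.602 - 2.09 * 0.0648 = 3.4666 V
Step 2: P_out = V_terminal * I = 3.4666 * 2.09 = 7.245 W
Step 3: Q = I^2 * R = 2.09^2 * 0.0648 = 0.2831 W

V=3.4666 V, P=7.245 W, Q=0.2831 W


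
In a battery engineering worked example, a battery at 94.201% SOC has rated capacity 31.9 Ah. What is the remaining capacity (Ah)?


remaining = SOC / 100 * total = 94.201 / 100 * 31.9 = 30.05 Ah

30.05 Ah


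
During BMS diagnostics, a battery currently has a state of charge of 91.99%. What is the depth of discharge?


Complement of SOC: DOD = 100% - 91.99% = 8.01%

8.01%


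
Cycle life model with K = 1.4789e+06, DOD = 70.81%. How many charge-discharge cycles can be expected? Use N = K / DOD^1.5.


DOD^1.5 = 595.86
N = K / DOD^1.5 = 1.4789e+06 / 595.86 = 2482

2482 cycles


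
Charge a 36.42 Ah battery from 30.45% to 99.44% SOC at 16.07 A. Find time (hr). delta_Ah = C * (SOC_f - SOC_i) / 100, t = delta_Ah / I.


Step 1: dSOC = 99.44% - 30.45% = 68.99%
Step 2: delta_Ah = 36.42 * 68.99 / 100 = 25.126 Ah
Step 3: t = 25.126 / 16.07 = 1.564 hr

1.564 hr


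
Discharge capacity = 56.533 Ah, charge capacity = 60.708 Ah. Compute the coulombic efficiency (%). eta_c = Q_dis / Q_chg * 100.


eta_c = Q_dis / Q_chg * 100 = 56.533 / 60.708 * 100 = 93.12%

93.12%


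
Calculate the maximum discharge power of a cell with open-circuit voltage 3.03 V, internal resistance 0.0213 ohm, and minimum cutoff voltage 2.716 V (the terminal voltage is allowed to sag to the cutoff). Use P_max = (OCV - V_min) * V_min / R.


P_max = (OCV - V_min) * V_min / R = (3.03 - 2.716) * 2.716 / 0.0213 = 0.314 * 2.716 / 0.0213 = 40.04 W

40.04 W


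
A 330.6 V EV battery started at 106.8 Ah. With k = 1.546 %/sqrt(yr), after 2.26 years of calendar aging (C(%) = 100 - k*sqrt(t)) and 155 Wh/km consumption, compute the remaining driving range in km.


Step 1: capacity retention = 100 - 1.546 * sqrt(2.26) = 100 - 1.546 * 1.5033 = 97.676%
Step 2: C_now = 106.8 * 97.676/100 = 104.32 Ah
Step 3: E_pack = V * C_now = 330.6 * 104.32 = 34488 Wh
Step 4: range = E_pack / consumption = 34488 / 155 = 222.5 km

222.5 km


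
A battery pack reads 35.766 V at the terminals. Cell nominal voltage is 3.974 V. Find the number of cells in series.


n = V_pack / V_cell = 35.766 / 3.974 = 9

9


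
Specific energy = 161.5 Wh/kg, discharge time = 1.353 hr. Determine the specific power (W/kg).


P_specific = E / t = 161.5 / 1.353 = 119.4 W/kg

119.4 W/kg


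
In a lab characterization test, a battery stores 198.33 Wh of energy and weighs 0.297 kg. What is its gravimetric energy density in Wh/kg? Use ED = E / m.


Specific energy = 198.33 Wh / 0.297 kg = 667.8 Wh/kg

667.8 Wh/kg


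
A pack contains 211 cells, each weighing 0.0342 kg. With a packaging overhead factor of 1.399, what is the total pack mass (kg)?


Cell mass sum = 211 * 0.0342 = 7.2162 kg
With overhead 1.399: m_pack = 7.2162 * 1.399 = 10.10 kg

10.10 kg


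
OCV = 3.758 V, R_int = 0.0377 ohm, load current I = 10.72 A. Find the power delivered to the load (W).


Step 1: V_terminal = OCV - I*R = 3.758 - 10.72 * 0.0377 = 3.3539 V
Step 2: P_out = V_terminal * I = 3.3539 * 10.72 = 35.95 W

35.95 W


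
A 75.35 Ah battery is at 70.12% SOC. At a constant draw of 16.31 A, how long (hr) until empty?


Step 1: remaining = SOC/100 * C_total = 70.12/100 * 75.35 = 52.835 Ah
Step 2: t = remaining / I = 52.835 / 16.31 = 3.239 hr

3.239 hr


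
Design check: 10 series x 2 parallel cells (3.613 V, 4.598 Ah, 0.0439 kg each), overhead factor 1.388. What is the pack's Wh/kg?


Step 1: V_pack = 10 * 3.613 = 36.13 V
Step 2: C_pack = 2 * 4.598 = 9.196 Ah
Step 3: E_pack = V_pack * C_pack = 36.13 * 9.196 = 332.25 Wh
Step 4: m_pack = 10 * 2 * 0.0439 * 1.388 = 1.2187 kg
Step 5: ED = E_pack / m_pack = 332.25 / 1.2187 = 272.6 Wh/kg

272.6 Wh/kg


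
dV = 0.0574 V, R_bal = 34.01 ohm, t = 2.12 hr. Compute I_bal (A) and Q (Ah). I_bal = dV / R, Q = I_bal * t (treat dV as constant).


I_bal = dV / R = 0.0574 / 34.01 = 0.0016877 A
Q = I_bal * t = 0.0016877 * 2.12 = 0.003578 Ah

I=0.0016877 A, Q=0.003578 Ah


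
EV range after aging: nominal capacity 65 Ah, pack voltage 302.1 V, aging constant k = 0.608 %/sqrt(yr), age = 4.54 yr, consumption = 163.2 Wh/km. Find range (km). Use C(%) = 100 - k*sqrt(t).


Step 1: capacity retention = 100 - 0.608 * sqrt(4.54) = 100 - 0.608 * 2.1307 = 98.705%
Step 2: C_now = 65 * 98.705/100 = 64.158 Ah
Step 3: E_pack = V * C_now = 302.1 * 64.158 = 19382 Wh
Step 4: range = E_pack / consumption = 19382 / 163.2 = 118.8 km

118.8 km


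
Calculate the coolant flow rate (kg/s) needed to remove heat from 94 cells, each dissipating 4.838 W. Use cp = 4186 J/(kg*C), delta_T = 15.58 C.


Step 1: Total heat Q = 94 * 4.838 W = 454.77 W
Step 2: denom = cp * dT = 4186 * 15.58 = 65218
Step 3: m_dot = 454.77 / 65218 = 0.006973 kg/s

0.006973 kg/s


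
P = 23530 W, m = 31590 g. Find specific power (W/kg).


Convert: m = 31590 g = 31.59 kg
Specific power = 23530 W / 31.59 kg = 744.9 W/kg

744.9 W/kg


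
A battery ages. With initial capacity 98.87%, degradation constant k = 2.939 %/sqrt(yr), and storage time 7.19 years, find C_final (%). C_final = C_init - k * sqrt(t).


Step 1: sqrt(7.19 yr) = 2.6814
Step 2: drop = 2.939 * 2.6814 = 7.8806
Step 3: C_final = 98.87 - 7.8806 = 90.99%

90.99%


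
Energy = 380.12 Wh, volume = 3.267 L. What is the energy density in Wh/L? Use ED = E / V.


Volumetric ED = 380.12 Wh / 3.267 L = 116.4 Wh/L

116.4 Wh/L


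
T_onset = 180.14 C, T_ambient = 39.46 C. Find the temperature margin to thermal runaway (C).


Safety margin = 180.14 C - 39.46 C = 140.68 C

140.68 C


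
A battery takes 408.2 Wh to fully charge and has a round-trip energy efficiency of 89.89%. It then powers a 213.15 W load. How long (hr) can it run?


Step 1: E_discharge = eta/100 * E_charge = 89.89/100 * 408.2 = 366.93 Wh
Step 2: t = E_discharge / P = 366.93 / 213.15 = 1.721 hr

1.721 hr


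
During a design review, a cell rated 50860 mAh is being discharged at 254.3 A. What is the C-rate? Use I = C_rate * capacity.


Convert: capacity = 50860 mAh = 50.86 Ah
C_rate = I / capacity = 254.3 / 50.86 = 5C

5C


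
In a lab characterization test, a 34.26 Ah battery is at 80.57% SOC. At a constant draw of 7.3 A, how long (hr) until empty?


Step 1: remaining = SOC/100 * C_total = 80.57/100 * 34.26 = 27.603 Ah
Step 2: t = remaining / I = 27.603 / 7.3 = 3.781 hr

3.781 hr


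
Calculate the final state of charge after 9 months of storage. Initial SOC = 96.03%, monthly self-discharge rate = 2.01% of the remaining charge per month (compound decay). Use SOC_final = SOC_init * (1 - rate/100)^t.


Monthly retention factor = 1 - 2.01/100 = 0.9799
Over 9 months: factor^9 = 0.83298
SOC_final = 96.03 * 0.83298 = 79.99%

79.99%


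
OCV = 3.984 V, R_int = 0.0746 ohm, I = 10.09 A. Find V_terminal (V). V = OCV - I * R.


IR drop = 10.09 * 0.0746 = 0.75271 V
V = 3.984 - 0.75271 = 3.231 V

3.231 V


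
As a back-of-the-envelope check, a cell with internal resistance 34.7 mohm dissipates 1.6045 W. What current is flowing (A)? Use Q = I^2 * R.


Convert: R = 34.7 mohm = 0.0347 ohm
I = sqrt(Q / R) = sqrt(1.6045 / 0.0347) = sqrt(46.239) = 6.800 A

6.800 A


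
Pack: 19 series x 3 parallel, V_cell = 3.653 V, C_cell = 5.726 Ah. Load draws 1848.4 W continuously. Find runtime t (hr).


Step 1: E_pack = Ns * V_cell * Np * C_cell = 19 * 3.653 * 3 * 5.726 = 1192.3 Wh
Step 2: t = E_pack / P = 1192.3 / 1848.4 = 0.6450 hr

0.6450 hr


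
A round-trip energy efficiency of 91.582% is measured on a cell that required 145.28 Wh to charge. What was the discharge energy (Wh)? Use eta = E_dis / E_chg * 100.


E_dis = eta/100 * E_chg = 91.582/100 * 145.28 = 133.1 Wh

133.1 Wh


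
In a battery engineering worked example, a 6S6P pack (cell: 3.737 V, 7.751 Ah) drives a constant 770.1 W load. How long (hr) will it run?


Step 1: E_pack = Ns * V_cell * Np * C_cell = 6 * 3.737 * 6 * 7.751 = 1042.8 Wh
Step 2: t = E_pack / P = 1042.8 / 770.1 = 1.354 hr

1.354 hr


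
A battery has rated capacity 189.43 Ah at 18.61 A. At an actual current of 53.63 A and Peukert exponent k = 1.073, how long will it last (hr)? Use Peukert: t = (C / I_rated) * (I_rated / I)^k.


t_rated = C / I_rated = 189.43 / 18.61 = 10.179 hr
(I_rated/I)^k = (0.34701)^1.073 = 0.32121
t = t_rated * (I_rated/I)^k = 10.179 * 0.32121 = 3.270 hr

3.270 hr


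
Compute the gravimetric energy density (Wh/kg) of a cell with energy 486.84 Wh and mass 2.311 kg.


Specific energy = 486.84 Wh / 2.311 kg = 210.7 Wh/kg

210.7 Wh/kg


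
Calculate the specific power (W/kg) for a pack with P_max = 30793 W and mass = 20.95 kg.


Specific power = 30793 W / 20.95 kg = 1470 W/kg

1470 W/kg


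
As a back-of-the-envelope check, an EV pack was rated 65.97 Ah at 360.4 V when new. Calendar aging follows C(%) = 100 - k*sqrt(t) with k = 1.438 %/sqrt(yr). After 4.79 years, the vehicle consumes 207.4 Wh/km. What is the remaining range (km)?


Step 1: capacity retention = 100 - 1.438 * sqrt(4.79) = 100 - 1.438 * 2.1886 = 96.853%
Step 2: C_now = 65.97 * 96.853/100 = 63.894 Ah
Step 3: E_pack = V * C_now = 360.4 * 63.894 = 23027 Wh
Step 4: range = E_pack / consumption = 23027 / 207.4 = 111.0 km

111.0 km


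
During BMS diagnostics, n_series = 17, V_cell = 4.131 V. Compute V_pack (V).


V_pack = n * V_cell = 17 * 4.131 = 70.227 V

70.227 V


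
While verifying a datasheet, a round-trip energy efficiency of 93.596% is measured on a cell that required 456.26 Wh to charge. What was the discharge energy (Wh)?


E_dis = eta/100 * E_chg = 93.596/100 * 456.26 = 427.0 Wh

427.0 Wh


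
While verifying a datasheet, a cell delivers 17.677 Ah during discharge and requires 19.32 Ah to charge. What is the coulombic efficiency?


eta_c = Q_dis / Q_chg * 100 = 17.677 / 19.32 * 100 = 91.50%

91.50%


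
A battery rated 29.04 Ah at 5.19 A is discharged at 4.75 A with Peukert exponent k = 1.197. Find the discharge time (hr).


Step 1: t_rated = C / I_rated = 29.04 / 5.19 = 5.5954 hr
Step 2: ratio = 5.19 / 4.75 = 1.0926
Step 3: ratio^k = 1.0926^1.197 = 1.1118
Step 4: t = t_rated * ratio^k = 5.5954 * 1.1118 = 6.221 hr

6.221 hr


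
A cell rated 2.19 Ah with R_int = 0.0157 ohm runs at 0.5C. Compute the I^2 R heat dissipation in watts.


Step 1: I = C_rate * capacity = 0.5 * 2.19 = 1.095 A
Step 2: Q = I^2 * R = 1.095^2 * 0.0157 = 1.199 * 0.0157 = 0.01882 W

0.01882 W


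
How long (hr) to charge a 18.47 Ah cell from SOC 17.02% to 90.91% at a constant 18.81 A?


delta_Ah = 18.47 * (90.91 - 17.02) / 100 = 13.647 Ah
t = delta_Ah / I = 13.647 / 18.81 = 0.7255 hr

0.7255 hr


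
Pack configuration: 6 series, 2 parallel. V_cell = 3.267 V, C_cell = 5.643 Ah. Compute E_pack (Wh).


V_pack = 6 * 3.267 = 19.602 V
C_pack = 2 * 5.643 = 11.286 Ah
E = V_pack * C_pack = 19.602 * 11.286 = 221.2 Wh

221.2 Wh


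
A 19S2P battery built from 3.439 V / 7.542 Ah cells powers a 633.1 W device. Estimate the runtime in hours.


Step 1: E_pack = Ns * V_cell * Np * C_cell = 19 * 3.439 * 2 * 7.542 = 985.6 Wh
Step 2: t = E_pack / P = 985.6 / 633.1 = 1.557 hr

1.557 hr


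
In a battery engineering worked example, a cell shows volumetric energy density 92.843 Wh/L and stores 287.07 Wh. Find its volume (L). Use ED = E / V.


V = E / ED = 287.07 / 92.843 = 3.092 L

3.092 L


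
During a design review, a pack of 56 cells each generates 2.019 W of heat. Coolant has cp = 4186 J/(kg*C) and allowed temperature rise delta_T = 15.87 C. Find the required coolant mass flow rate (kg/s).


Q_total = 56 * 2.019 = 113.06 W
m_dot = Q_total / (cp * dT) = 113.06 / (4186 * 15.87) = 0.001702 kg/s

0.001702 kg/s


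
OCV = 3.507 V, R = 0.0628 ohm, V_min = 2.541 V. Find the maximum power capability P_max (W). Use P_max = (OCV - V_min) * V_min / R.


dV = OCV - V_min = 0.966 V (so I_max = dV / R)
P_max = dV * V_min / R = 0.966 * 2.541 / 0.0628 = 39.09 W

39.09 W


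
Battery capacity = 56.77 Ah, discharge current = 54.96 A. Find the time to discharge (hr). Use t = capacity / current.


t = capacity / current = 56.77 / 54.96 = 1.033 hr

1.033 hr


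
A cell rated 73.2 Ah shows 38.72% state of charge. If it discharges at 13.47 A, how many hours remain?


Step 1: remaining = SOC/100 * C_total = 38.72/100 * 73.2 = 28.343 Ah
Step 2: t = remaining / I = 28.343 / 13.47 = 2.104 hr

2.104 hr


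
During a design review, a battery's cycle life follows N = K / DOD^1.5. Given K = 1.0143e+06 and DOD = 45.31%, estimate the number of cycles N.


DOD^1.5 = 304.99
N = K / DOD^1.5 = 1.0143e+06 / 304.99 = 3326

3326 cycles


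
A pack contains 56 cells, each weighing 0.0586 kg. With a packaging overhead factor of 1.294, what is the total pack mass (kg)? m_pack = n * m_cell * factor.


m_pack = n * m_cell * overhead = 56 * 0.0586 * 1.294 = 4.246 kg

4.246 kg


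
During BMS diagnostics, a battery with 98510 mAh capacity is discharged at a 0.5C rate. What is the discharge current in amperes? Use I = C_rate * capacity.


Convert: capacity = 98510 mAh = 98.51 Ah
At 0.5C: I = 0.5 * 98.51 Ah = 49.255 A

49.255 A


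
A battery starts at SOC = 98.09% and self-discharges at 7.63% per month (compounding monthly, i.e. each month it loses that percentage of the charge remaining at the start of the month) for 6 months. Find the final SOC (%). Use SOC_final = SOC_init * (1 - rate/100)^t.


decay = (1 - 7.63/100)^6 = 0.62113
SOC_final = 98.09 * 0.62113 = 60.93%

60.93%


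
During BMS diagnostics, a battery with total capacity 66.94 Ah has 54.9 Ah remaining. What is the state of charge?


SOC% = 54.9 / 66.94 * 100 = 82.01%

82.01%


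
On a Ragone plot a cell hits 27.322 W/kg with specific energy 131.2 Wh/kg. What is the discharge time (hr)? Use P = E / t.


t = E / P = 131.2 / 27.322 = 4.802 hr

4.802 hr


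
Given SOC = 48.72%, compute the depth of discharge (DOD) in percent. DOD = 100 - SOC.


DOD = 100 - SOC = 100 - 48.72 = 51.28%

51.28%


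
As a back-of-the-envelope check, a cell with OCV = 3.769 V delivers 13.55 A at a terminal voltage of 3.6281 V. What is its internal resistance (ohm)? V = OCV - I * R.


R = (OCV - V) / I = (3.769 - 3.6281) / 13.55 = 0.01040 ohm

0.01040 ohm


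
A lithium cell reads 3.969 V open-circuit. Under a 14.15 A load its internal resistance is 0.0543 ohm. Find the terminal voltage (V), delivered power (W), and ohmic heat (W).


Step 1: V_terminal = OCV - I*R = 3.969 - 14.15 * 0.0543 = 3.2007 V
Step 2: P_out = V_terminal * I = 3.2007 * 14.15 = 45.29 W
Step 3: Q = I^2 * R = 14.15^2 * 0.0543 = 10.87 W

V=3.2007 V, P=45.29 W, Q=10.87 W


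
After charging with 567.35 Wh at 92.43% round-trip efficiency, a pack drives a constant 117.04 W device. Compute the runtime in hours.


Step 1: E_discharge = eta/100 * E_charge = 92.43/100 * 567.35 = 524.4 Wh
Step 2: t = E_discharge / P = 524.4 / 117.04 = 4.481 hr

4.481 hr
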